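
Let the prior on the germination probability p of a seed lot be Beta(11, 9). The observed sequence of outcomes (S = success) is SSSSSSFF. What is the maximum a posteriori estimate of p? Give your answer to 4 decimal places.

p̂_MAP = 0.6154

Prior: Beta(11, 9).
Data: 6 successes in 8 trials (from the sequence). The binomial likelihood contributes p^6(1−p)^2, so the posterior is Beta(11+6, 9+2) = Beta(17, 11).
For Beta(a, b) with a, b > 1 the mode is (a−1)/(a+b−2) = 16/26 ≈ 0.6154.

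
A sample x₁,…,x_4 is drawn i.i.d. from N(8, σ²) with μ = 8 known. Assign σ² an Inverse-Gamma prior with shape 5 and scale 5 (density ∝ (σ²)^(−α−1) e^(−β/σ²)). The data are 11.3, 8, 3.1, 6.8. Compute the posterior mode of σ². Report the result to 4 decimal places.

Sum of squared deviations about the known mean: SS = (11.3−8)² + (8−8)² + (3.1−8)² + (6.8−8)² = 36.34.
The Normal likelihood contributes (σ²)^(−n/2) exp(−SS/(2σ²)), so the posterior is Inverse-Gamma(α + n/2, β + SS/2) = Inverse-Gamma(7, 23.17).
The mode of Inverse-Gamma(a, b) is b/(a+1) = 23.17/8 ≈ 2.8963.

σ̂²_MAP = 2.8963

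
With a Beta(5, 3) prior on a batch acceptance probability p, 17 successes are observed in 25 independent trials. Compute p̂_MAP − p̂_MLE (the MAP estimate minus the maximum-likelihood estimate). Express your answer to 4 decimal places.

Posterior is Beta(22, 11); MAP = (22−1)/(33−2) = 21/31 ≈ 0.67742.
MLE ignores the prior: p̂_MLE = k/n = 17/25 ≈ 0.68000.
Difference = 21/31 − 17/25 = -2/775 ≈ -0.0026.

MAP − MLE = -0.0026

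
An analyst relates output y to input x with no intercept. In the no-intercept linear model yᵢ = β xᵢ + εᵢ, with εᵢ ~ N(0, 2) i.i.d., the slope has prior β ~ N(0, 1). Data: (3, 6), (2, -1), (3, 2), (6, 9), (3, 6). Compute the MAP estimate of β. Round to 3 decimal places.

log p(β | y) = −Σ(yᵢ − βxᵢ)²/(2·2) − β²/(2·1) + const.
Setting the derivative to zero: Σxᵢ(yᵢ − βxᵢ)/2 − β/1 = 0, so β = Σxᵢyᵢ / (Σxᵢ² + σ²/τ²).
Σxᵢyᵢ = 3·6 + 2·(-1) + 3·2 + 6·9 + 3·6 = 94; Σxᵢ² = 67; σ²/τ² = 2.
β̂_MAP = 94 / (67 + 2) = 94/69 ≈ 1.362.

β̂_MAP = 1.362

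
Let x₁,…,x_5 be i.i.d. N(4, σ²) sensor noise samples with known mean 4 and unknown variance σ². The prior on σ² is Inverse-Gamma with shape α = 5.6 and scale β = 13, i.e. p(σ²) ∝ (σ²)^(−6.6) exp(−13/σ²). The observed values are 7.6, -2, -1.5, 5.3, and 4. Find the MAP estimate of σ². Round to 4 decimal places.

σ̂²_MAP = 5.8736

Sum of squared deviations about the known mean: SS = (7.6−4)² + (-2−4)² + (-1.5−4)² + (5.3−4)² + (4−4)² = 80.9.
The Normal likelihood contributes (σ²)^(−n/2) exp(−SS/(2σ²)), so the posterior is Inverse-Gamma(α + n/2, β + SS/2) = Inverse-Gamma(8.1, 53.45).
The mode of Inverse-Gamma(a, b) is b/(a+1) = 53.45/9.1 ≈ 5.8736.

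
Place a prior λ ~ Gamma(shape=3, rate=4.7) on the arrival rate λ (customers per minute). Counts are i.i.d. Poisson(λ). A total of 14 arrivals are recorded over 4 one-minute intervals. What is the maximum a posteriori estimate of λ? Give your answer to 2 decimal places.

λ̂_MAP = 1.84

Σxᵢ = 14, n = 4.
Posterior ∝ λ^2e^(−4.7λ) · λ^14e^(−4λ) = λ^16e^(−8.7λ), i.e. Gamma(shape=17, rate=8.7).
The mode of a Gamma(a, b) with a ≥ 1 (shape–rate) is (a−1)/b = 16/8.7 ≈ 1.84.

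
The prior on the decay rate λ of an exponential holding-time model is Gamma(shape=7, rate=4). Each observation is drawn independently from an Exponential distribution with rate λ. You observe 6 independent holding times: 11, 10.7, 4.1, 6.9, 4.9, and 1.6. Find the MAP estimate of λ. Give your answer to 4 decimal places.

The Exponential(rate=λ) likelihood is ∝ λ^n e^(−λΣtᵢ). Here n = 6 and Σtᵢ = 11 + 10.7 + 4.1 + 6.9 + 4.9 + 1.6 = 39.2.
Posterior ∝ λ^6e^(−4λ) · λ^6e^(−39.2λ) = λ^12e^(−43.2λ), i.e. Gamma(13, 43.2).
Mode = (a−1)/b = 12/43.2 ≈ 0.2778.

λ̂_MAP = 0.2778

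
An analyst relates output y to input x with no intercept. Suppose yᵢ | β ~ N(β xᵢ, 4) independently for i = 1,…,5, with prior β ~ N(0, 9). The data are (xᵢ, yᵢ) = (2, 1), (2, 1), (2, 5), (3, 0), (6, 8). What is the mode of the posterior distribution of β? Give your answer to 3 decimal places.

β̂_MAP = 1.079

log p(β | y) = −Σ(yᵢ − βxᵢ)²/(2·4) − β²/(2·9) + const.
Setting the derivative to zero: Σxᵢ(yᵢ − βxᵢ)/4 − β/9 = 0, so β = Σxᵢyᵢ / (Σxᵢ² + σ²/τ²).
Σxᵢyᵢ = 2·1 + 2·1 + 2·5 + 3·0 + 6·8 = 62; Σxᵢ² = 57; σ²/τ² = 4/9.
β̂_MAP = 62 / (57 + 4/9) = 62/(517/9) = 558/517 ≈ 1.079.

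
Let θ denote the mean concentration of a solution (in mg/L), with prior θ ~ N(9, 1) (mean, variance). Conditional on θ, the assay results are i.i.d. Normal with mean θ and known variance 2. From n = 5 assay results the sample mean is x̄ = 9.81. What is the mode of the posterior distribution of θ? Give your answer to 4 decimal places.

θ̂_MAP = 9.5786

n = 5, x̄ = 9.81.
For a Normal prior and Normal likelihood with known variance, the posterior is Normal; its mode equals its mean, the precision-weighted average.
Prior precision 1/σ₀² = 1/1 = 1; data precision n/σ² = 5/2 = 2.5.
θ̂ = (1·9 + 2.5·9.81) / (1 + 2.5) = 33.525/3.5 = 1341/140 ≈ 9.5786.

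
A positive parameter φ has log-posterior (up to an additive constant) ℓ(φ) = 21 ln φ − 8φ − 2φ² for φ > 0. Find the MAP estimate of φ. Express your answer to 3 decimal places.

φ̂_MAP = 1.500

ℓ'(φ) = 21/φ − 8 − 4φ. Setting this to zero and multiplying by φ: 4φ² + 8φ − 21 = 0.
φ = (−8 + √(8² + 4·4·21)) / (2·4) = (−8 + √400) / 8 = (−8 + 20)/8 = 3/2.
ℓ''(φ) = −21/φ² − 4 < 0, confirming a maximum.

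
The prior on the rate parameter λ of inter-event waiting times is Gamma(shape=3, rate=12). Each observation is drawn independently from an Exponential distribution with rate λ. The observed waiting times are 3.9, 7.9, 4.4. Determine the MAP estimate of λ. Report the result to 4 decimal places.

λ̂_MAP = 0.1773

The Exponential(rate=λ) likelihood is ∝ λ^n e^(−λΣtᵢ). Here n = 3 and Σtᵢ = 3.9 + 7.9 + 4.4 = 16.2.
Posterior ∝ λ^2e^(−12λ) · λ^3e^(−16.2λ) = λ^5e^(−28.2λ), i.e. Gamma(6, 28.2).
Mode = (a−1)/b = 5/28.2 ≈ 0.1773.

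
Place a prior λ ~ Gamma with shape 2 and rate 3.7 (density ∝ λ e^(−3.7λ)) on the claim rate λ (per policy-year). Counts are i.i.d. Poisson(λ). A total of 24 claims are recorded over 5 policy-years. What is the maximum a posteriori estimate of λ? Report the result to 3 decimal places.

λ̂_MAP = 2.874

Σxᵢ = 24, n = 5.
Posterior ∝ λe^(−3.7λ) · λ^24e^(−5λ) = λ^25e^(−8.7λ), i.e. Gamma(shape=26, rate=8.7).
The mode of a Gamma(a, b) with a ≥ 1 (shape–rate) is (a−1)/b = 25/8.7 ≈ 2.874.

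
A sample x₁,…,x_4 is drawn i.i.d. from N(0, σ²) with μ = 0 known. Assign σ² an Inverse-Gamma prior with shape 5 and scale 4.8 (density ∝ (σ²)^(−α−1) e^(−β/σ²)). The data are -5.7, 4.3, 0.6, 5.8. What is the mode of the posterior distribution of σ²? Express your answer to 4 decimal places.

σ̂²_MAP = 5.9113

Sum of squared deviations about the known mean: SS = (-5.7−0)² + (4.3−0)² + (0.6−0)² + (5.8−0)² = 84.98.
The Normal likelihood contributes (σ²)^(−n/2) exp(−SS/(2σ²)), so the posterior is Inverse-Gamma(α + n/2, β + SS/2) = Inverse-Gamma(7, 47.29).
The mode of Inverse-Gamma(a, b) is b/(a+1) = 47.29/8 ≈ 5.9113.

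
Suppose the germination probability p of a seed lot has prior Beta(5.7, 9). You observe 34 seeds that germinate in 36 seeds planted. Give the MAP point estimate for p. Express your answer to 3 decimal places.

p̂_MAP = 0.795

Prior: Beta(5.7, 9).
Data: 34 successes in 36 trials. The binomial likelihood contributes p^34(1−p)^2, so the posterior is Beta(5.7+34, 9+2) = Beta(39.7, 11).
For Beta(a, b) with a, b > 1 the mode is (a−1)/(a+b−2) = 38.7/48.7 ≈ 0.795.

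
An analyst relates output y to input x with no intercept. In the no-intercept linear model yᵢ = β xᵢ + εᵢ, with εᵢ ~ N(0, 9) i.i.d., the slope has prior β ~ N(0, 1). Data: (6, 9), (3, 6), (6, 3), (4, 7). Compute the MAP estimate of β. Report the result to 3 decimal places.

β̂_MAP = 1.113

log p(β | y) = −Σ(yᵢ − βxᵢ)²/(2·9) − β²/(2·1) + const.
Setting the derivative to zero: Σxᵢ(yᵢ − βxᵢ)/9 − β/1 = 0, so β = Σxᵢyᵢ / (Σxᵢ² + σ²/τ²).
Σxᵢyᵢ = 6·9 + 3·6 + 6·3 + 4·7 = 118; Σxᵢ² = 97; σ²/τ² = 9.
β̂_MAP = 118 / (97 + 9) = 118/106 ≈ 1.113.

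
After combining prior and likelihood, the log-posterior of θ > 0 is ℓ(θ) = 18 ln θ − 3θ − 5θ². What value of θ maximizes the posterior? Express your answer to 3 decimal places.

ℓ'(θ) = 18/θ − 3 − 10θ. Setting this to zero and multiplying by θ: 10θ² + 3θ − 18 = 0.
θ = (−3 + √(3² + 4·10·18)) / (2·10) = (−3 + √729) / 20 = (−3 + 27)/20 = 6/5.
ℓ''(θ) = −18/θ² − 10 < 0, confirming a maximum.

θ̂_MAP = 1.200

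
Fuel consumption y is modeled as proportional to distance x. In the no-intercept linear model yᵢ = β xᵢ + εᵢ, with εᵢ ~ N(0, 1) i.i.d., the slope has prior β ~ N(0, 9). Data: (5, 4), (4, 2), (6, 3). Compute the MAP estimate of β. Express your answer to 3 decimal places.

β̂_MAP = 0.597

log p(β | y) = −Σ(yᵢ − βxᵢ)²/(2·1) − β²/(2·9) + const.
Setting the derivative to zero: Σxᵢ(yᵢ − βxᵢ)/1 − β/9 = 0, so β = Σxᵢyᵢ / (Σxᵢ² + σ²/τ²).
Σxᵢyᵢ = 5·4 + 4·2 + 6·3 = 46; Σxᵢ² = 77; σ²/τ² = 1/9.
β̂_MAP = 46 / (77 + 1/9) = 46/(694/9) = 207/347 ≈ 0.597.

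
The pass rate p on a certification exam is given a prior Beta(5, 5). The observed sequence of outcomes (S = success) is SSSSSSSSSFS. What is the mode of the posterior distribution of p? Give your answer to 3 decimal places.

Prior: Beta(5, 5).
Data: 10 successes in 11 trials (from the sequence). The binomial likelihood contributes p^10(1−p)^1, so the posterior is Beta(5+10, 5+1) = Beta(15, 6).
For Beta(a, b) with a, b > 1 the mode is (a−1)/(a+b−2) = 14/19 ≈ 0.737.

p̂_MAP = 0.737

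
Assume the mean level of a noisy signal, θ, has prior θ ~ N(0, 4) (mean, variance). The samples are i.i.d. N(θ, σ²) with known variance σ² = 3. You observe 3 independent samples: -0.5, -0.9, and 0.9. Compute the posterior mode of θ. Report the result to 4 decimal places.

θ̂_MAP = -0.1333

n = 3; x̄ = ((-0.5) + (-0.9) + 0.9)/3 = -0.5/3 = -1/6 ≈ -0.1667.
For a Normal prior and Normal likelihood with known variance, the posterior is Normal; its mode equals its mean, the precision-weighted average.
Prior precision 1/σ₀² = 1/4 = 0.25; data precision n/σ² = 3/3 = 1.
θ̂ = (0.25·0 + 1·(-1/6)) / (0.25 + 1) = (-1/6)/1.25 = -2/15 ≈ -0.1333.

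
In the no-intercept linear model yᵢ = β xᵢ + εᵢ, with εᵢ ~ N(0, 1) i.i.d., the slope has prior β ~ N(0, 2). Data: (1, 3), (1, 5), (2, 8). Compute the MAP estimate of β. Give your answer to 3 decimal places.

β̂_MAP = 3.692

log p(β | y) = −Σ(yᵢ − βxᵢ)²/(2·1) − β²/(2·2) + const.
Setting the derivative to zero: Σxᵢ(yᵢ − βxᵢ)/1 − β/2 = 0, so β = Σxᵢyᵢ / (Σxᵢ² + σ²/τ²).
Σxᵢyᵢ = 1·3 + 1·5 + 2·8 = 24; Σxᵢ² = 6; σ²/τ² = 0.5.
β̂_MAP = 24 / (6 + 0.5) = 24/6.5 ≈ 3.692.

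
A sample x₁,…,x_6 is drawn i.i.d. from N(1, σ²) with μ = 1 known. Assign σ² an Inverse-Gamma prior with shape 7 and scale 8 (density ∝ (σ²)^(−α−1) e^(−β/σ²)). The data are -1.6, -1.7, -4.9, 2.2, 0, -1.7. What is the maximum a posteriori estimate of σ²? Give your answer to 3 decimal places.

σ̂²_MAP = 3.390

Sum of squared deviations about the known mean: SS = (-1.6−1)² + (-1.7−1)² + (-4.9−1)² + (2.2−1)² + (0−1)² + (-1.7−1)² = 58.59.
The Normal likelihood contributes (σ²)^(−n/2) exp(−SS/(2σ²)), so the posterior is Inverse-Gamma(α + n/2, β + SS/2) = Inverse-Gamma(10, 37.295).
The mode of Inverse-Gamma(a, b) is b/(a+1) = 37.295/11 ≈ 3.390.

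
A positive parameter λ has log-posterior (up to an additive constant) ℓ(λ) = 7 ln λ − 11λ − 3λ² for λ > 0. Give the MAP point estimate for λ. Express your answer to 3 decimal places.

ℓ'(λ) = 7/λ − 11 − 6λ. Setting this to zero and multiplying by λ: 6λ² + 11λ − 7 = 0.
λ = (−11 + √(11² + 4·6·7)) / (2·6) = (−11 + √289) / 12 = (−11 + 17)/12 = 1/2.
ℓ''(λ) = −7/λ² − 6 < 0, confirming a maximum.

λ̂_MAP = 0.500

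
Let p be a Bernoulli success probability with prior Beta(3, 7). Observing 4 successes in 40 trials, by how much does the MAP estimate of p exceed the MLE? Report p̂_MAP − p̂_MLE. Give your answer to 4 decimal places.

Posterior is Beta(7, 43); MAP = (7−1)/(50−2) = 6/48 ≈ 0.12500.
MLE ignores the prior: p̂_MLE = k/n = 4/40 ≈ 0.10000.
Difference = 6/48 − 4/40 = 1/40 ≈ 0.0250.

MAP − MLE = 0.0250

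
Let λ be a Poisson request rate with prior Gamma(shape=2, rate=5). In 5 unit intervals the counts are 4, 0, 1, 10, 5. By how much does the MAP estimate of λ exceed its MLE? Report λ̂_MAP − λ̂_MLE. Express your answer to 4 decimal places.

MAP − MLE = -1.9000

Σxᵢ = 20. Posterior is Gamma(22, 10); MAP = (22−1)/10 = 21/10 ≈ 2.10000.
MLE = x̄ = 20/5 ≈ 4.00000.
Difference = 21/10 − 20/5 = -19/10 ≈ -1.9000.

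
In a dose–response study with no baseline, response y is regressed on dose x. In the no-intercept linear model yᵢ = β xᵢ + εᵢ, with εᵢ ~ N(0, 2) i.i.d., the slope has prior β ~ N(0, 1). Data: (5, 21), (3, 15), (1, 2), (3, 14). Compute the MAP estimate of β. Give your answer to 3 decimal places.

β̂_MAP = 4.217

log p(β | y) = −Σ(yᵢ − βxᵢ)²/(2·2) − β²/(2·1) + const.
Setting the derivative to zero: Σxᵢ(yᵢ − βxᵢ)/2 − β/1 = 0, so β = Σxᵢyᵢ / (Σxᵢ² + σ²/τ²).
Σxᵢyᵢ = 5·21 + 3·15 + 1·2 + 3·14 = 194; Σxᵢ² = 44; σ²/τ² = 2.
β̂_MAP = 194 / (44 + 2) = 194/46 ≈ 4.217.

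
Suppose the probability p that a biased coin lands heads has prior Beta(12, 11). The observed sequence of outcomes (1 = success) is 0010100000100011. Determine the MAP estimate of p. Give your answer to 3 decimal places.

p̂_MAP = 0.432

Prior: Beta(12, 11).
Data: 5 successes in 16 trials (from the sequence). The binomial likelihood contributes p^5(1−p)^11, so the posterior is Beta(12+5, 11+11) = Beta(17, 22).
For Beta(a, b) with a, b > 1 the mode is (a−1)/(a+b−2) = 16/37 ≈ 0.432.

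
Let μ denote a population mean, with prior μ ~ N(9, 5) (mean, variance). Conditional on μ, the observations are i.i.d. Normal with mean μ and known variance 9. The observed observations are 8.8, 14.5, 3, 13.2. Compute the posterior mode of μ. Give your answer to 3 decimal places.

μ̂_MAP = 9.603

n = 4; x̄ = (8.8 + 14.5 + 3 + 13.2)/4 = 39.5/4 = 9.875.
For a Normal prior and Normal likelihood with known variance, the posterior is Normal; its mode equals its mean, the precision-weighted average.
Prior precision 1/σ₀² = 1/5 = 0.2; data precision n/σ² = 4/9.
μ̂ = (0.2·9 + (4/9)·9.875) / (0.2 + 4/9) = (557/90)/(29/45) = 557/58 ≈ 9.603.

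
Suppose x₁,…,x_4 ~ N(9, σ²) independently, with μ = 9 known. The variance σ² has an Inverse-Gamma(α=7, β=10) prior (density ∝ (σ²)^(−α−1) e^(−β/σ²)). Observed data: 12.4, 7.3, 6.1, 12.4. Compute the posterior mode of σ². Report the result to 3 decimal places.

σ̂²_MAP = 2.721

Sum of squared deviations about the known mean: SS = (12.4−9)² + (7.3−9)² + (6.1−9)² + (12.4−9)² = 34.42.
The Normal likelihood contributes (σ²)^(−n/2) exp(−SS/(2σ²)), so the posterior is Inverse-Gamma(α + n/2, β + SS/2) = Inverse-Gamma(9, 27.21).
The mode of Inverse-Gamma(a, b) is b/(a+1) = 27.21/10 ≈ 2.721.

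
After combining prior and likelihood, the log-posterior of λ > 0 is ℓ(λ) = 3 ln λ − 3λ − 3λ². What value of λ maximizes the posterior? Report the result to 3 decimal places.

ℓ'(λ) = 3/λ − 3 − 6λ. Setting this to zero and multiplying by λ: 6λ² + 3λ − 3 = 0.
λ = (−3 + √(3² + 4·6·3)) / (2·6) = (−3 + √81) / 12 = (−3 + 9)/12 = 1/2.
ℓ''(λ) = −3/λ² − 6 < 0, confirming a maximum.

λ̂_MAP = 0.500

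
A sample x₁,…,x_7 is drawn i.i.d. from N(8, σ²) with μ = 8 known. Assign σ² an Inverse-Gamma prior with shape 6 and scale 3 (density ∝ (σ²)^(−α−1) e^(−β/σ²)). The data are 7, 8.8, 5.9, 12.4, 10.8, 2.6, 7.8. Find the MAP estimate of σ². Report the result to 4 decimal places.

Sum of squared deviations about the known mean: SS = (7−8)² + (8.8−8)² + (5.9−8)² + (12.4−8)² + (10.8−8)² + (2.6−8)² + (7.8−8)² = 62.45.
The Normal likelihood contributes (σ²)^(−n/2) exp(−SS/(2σ²)), so the posterior is Inverse-Gamma(α + n/2, β + SS/2) = Inverse-Gamma(9.5, 34.225).
The mode of Inverse-Gamma(a, b) is b/(a+1) = 34.225/10.5 ≈ 3.2595.

σ̂²_MAP = 3.2595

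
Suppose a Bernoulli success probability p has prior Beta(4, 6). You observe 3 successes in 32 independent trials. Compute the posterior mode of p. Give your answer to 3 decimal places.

Prior: Beta(4, 6).
Data: 3 successes in 32 trials. The binomial likelihood contributes p^3(1−p)^29, so the posterior is Beta(4+3, 6+29) = Beta(7, 35).
For Beta(a, b) with a, b > 1 the mode is (a−1)/(a+b−2) = 6/40 ≈ 0.150.

p̂_MAP = 0.150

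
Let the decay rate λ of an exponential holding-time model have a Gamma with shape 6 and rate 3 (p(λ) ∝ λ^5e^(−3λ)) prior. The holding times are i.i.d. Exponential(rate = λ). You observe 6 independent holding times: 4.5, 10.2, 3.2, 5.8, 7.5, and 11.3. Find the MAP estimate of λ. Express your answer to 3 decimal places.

λ̂_MAP = 0.242

The Exponential(rate=λ) likelihood is ∝ λ^n e^(−λΣtᵢ). Here n = 6 and Σtᵢ = 4.5 + 10.2 + 3.2 + 5.8 + 7.5 + 11.3 = 42.5.
Posterior ∝ λ^5e^(−3λ) · λ^6e^(−42.5λ) = λ^11e^(−45.5λ), i.e. Gamma(12, 45.5).
Mode = (a−1)/b = 11/45.5 ≈ 0.242.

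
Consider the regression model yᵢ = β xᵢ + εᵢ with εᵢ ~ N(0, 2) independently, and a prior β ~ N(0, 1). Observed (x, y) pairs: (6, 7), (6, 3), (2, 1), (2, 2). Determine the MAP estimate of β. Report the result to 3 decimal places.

β̂_MAP = 0.805

log p(β | y) = −Σ(yᵢ − βxᵢ)²/(2·2) − β²/(2·1) + const.
Setting the derivative to zero: Σxᵢ(yᵢ − βxᵢ)/2 − β/1 = 0, so β = Σxᵢyᵢ / (Σxᵢ² + σ²/τ²).
Σxᵢyᵢ = 6·7 + 6·3 + 2·1 + 2·2 = 66; Σxᵢ² = 80; σ²/τ² = 2.
β̂_MAP = 66 / (80 + 2) = 66/82 ≈ 0.805.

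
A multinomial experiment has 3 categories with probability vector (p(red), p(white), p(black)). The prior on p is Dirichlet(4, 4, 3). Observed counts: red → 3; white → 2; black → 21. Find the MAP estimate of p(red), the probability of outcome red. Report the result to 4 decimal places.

MAP estimate of p(red) = 0.1765

The posterior is Dirichlet(αᵢ + nᵢ) = Dirichlet(7, 6, 24).
For a Dirichlet(a₁,…,a_K) with all aᵢ > 1, the mode has j-th component (aⱼ − 1)/(Σaᵢ − K).
Here Σaᵢ = 37 and K = 3, so p(red) = (7 − 1)/(37 − 3) = 6/34 ≈ 0.1765.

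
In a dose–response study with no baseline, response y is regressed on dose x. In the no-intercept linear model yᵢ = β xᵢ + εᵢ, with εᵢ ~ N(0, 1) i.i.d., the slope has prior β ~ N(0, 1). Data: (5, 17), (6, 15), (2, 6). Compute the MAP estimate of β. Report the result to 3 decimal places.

log p(β | y) = −Σ(yᵢ − βxᵢ)²/(2·1) − β²/(2·1) + const.
Setting the derivative to zero: Σxᵢ(yᵢ − βxᵢ)/1 − β/1 = 0, so β = Σxᵢyᵢ / (Σxᵢ² + σ²/τ²).
Σxᵢyᵢ = 5·17 + 6·15 + 2·6 = 187; Σxᵢ² = 65; σ²/τ² = 1.
β̂_MAP = 187 / (65 + 1) = 187/66 ≈ 2.833.

β̂_MAP = 2.833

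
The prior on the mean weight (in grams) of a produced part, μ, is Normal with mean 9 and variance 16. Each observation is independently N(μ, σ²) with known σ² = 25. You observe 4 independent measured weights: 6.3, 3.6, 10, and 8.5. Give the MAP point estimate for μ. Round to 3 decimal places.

μ̂_MAP = 7.634

n = 4; x̄ = (6.3 + 3.6 + 10 + 8.5)/4 = 28.4/4 = 7.1.
For a Normal prior and Normal likelihood with known variance, the posterior is Normal; its mode equals its mean, the precision-weighted average.
Prior precision 1/σ₀² = 1/16 = 0.0625; data precision n/σ² = 4/25 = 0.16.
μ̂ = (0.0625·9 + 0.16·7.1) / (0.0625 + 0.16) = 1.6985/0.2225 = 3397/445 ≈ 7.634.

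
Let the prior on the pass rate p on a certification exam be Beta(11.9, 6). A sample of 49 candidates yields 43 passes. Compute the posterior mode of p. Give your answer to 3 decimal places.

p̂_MAP = 0.831

Prior: Beta(11.9, 6).
Data: 43 successes in 49 trials. The binomial likelihood contributes p^43(1−p)^6, so the posterior is Beta(11.9+43, 6+6) = Beta(54.9, 12).
For Beta(a, b) with a, b > 1 the mode is (a−1)/(a+b−2) = 53.9/64.9 ≈ 0.831.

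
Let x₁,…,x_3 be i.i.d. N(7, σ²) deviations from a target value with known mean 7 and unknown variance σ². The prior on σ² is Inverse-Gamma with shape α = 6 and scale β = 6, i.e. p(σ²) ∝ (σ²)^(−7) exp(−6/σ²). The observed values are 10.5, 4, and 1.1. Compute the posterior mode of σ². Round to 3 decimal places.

Sum of squared deviations about the known mean: SS = (10.5−7)² + (4−7)² + (1.1−7)² = 56.06.
The Normal likelihood contributes (σ²)^(−n/2) exp(−SS/(2σ²)), so the posterior is Inverse-Gamma(α + n/2, β + SS/2) = Inverse-Gamma(7.5, 34.03).
The mode of Inverse-Gamma(a, b) is b/(a+1) = 34.03/8.5 ≈ 4.004.

σ̂²_MAP = 4.004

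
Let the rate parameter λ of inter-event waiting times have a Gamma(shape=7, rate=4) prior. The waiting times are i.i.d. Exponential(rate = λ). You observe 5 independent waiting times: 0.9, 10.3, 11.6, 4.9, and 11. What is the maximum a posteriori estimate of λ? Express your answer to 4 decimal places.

The Exponential(rate=λ) likelihood is ∝ λ^n e^(−λΣtᵢ). Here n = 5 and Σtᵢ = 0.9 + 10.3 + 11.6 + 4.9 + 11 = 38.7.
Posterior ∝ λ^6e^(−4λ) · λ^5e^(−38.7λ) = λ^11e^(−42.7λ), i.e. Gamma(12, 42.7).
Mode = (a−1)/b = 11/42.7 ≈ 0.2576.

λ̂_MAP = 0.2576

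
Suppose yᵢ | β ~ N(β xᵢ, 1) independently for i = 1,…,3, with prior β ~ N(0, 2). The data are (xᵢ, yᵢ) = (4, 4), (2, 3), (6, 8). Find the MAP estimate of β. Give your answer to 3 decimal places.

β̂_MAP = 1.239

log p(β | y) = −Σ(yᵢ − βxᵢ)²/(2·1) − β²/(2·2) + const.
Setting the derivative to zero: Σxᵢ(yᵢ − βxᵢ)/1 − β/2 = 0, so β = Σxᵢyᵢ / (Σxᵢ² + σ²/τ²).
Σxᵢyᵢ = 4·4 + 2·3 + 6·8 = 70; Σxᵢ² = 56; σ²/τ² = 0.5.
β̂_MAP = 70 / (56 + 0.5) = 70/56.5 ≈ 1.239.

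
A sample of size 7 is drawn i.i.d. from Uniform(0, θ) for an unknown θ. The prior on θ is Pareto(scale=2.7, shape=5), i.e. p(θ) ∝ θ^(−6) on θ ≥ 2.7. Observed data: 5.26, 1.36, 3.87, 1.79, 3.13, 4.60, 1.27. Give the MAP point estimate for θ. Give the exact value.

The Uniform(0, θ) likelihood is θ^(−n) for θ ≥ max(xᵢ), zero otherwise. Here max(xᵢ) = 5.26.
Posterior ∝ θ^(−6) · θ^(−7) = θ^(−13) on θ ≥ max(2.7, 5.26) = 5.26.
This density is strictly decreasing in θ, so the posterior mode lies at the lower boundary of the support.

θ̂_MAP = 5.26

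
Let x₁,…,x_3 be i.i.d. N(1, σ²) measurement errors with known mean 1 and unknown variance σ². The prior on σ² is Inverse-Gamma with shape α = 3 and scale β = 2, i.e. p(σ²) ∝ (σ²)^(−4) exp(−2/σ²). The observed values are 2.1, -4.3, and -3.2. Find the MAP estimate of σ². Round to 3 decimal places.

σ̂²_MAP = 4.631

Sum of squared deviations about the known mean: SS = (2.1−1)² + (-4.3−1)² + (-3.2−1)² = 46.94.
The Normal likelihood contributes (σ²)^(−n/2) exp(−SS/(2σ²)), so the posterior is Inverse-Gamma(α + n/2, β + SS/2) = Inverse-Gamma(4.5, 25.47).
The mode of Inverse-Gamma(a, b) is b/(a+1) = 25.47/5.5 ≈ 4.631.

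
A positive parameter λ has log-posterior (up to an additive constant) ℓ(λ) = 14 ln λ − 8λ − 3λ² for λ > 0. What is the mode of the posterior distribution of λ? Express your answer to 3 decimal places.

λ̂_MAP = 1.000

ℓ'(λ) = 14/λ − 8 − 6λ. Setting this to zero and multiplying by λ: 6λ² + 8λ − 14 = 0.
λ = (−8 + √(8² + 4·6·14)) / (2·6) = (−8 + √400) / 12 = (−8 + 20)/12 = 1.
ℓ''(λ) = −14/λ² − 6 < 0, confirming a maximum.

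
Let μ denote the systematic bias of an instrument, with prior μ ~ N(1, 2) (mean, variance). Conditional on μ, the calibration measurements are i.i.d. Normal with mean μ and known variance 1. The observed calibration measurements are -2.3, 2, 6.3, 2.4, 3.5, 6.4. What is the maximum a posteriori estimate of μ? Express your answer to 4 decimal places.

μ̂_MAP = 2.8923

n = 6; x̄ = ((-2.3) + 2 + 6.3 + 2.4 + 3.5 + 6.4)/6 = 18.3/6 = 3.05.
For a Normal prior and Normal likelihood with known variance, the posterior is Normal; its mode equals its mean, the precision-weighted average.
Prior precision 1/σ₀² = 1/2 = 0.5; data precision n/σ² = 6/1 = 6.
μ̂ = (0.5·1 + 6·3.05) / (0.5 + 6) = 18.8/6.5 = 188/65 ≈ 2.8923.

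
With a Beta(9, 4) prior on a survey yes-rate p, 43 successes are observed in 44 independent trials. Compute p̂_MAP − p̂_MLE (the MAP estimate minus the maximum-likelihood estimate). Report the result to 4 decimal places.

Posterior is Beta(52, 5); MAP = (52−1)/(57−2) = 51/55 ≈ 0.92727.
MLE ignores the prior: p̂_MLE = k/n = 43/44 ≈ 0.97727.
Difference = 51/55 − 43/44 = -1/20 ≈ -0.0500.

MAP − MLE = -0.0500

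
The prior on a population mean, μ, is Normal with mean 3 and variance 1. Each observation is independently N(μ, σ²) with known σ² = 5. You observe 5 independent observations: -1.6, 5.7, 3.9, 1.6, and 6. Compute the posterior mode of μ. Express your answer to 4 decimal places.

μ̂_MAP = 3.0600

n = 5; x̄ = ((-1.6) + 5.7 + 3.9 + 1.6 + 6)/5 = 15.6/5 = 3.12.
For a Normal prior and Normal likelihood with known variance, the posterior is Normal; its mode equals its mean, the precision-weighted average.
Prior precision 1/σ₀² = 1/1 = 1; data precision n/σ² = 5/5 = 1.
μ̂ = (1·3 + 1·3.12) / (1 + 1) = 6.12/2 = 3.0600.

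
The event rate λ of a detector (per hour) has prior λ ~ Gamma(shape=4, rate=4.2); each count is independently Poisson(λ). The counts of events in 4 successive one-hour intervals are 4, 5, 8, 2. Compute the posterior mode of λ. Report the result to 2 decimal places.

λ̂_MAP = 2.68

Σxᵢ = 4+5+8+2 = 19, with n = 4.
Posterior ∝ λ^3e^(−4.2λ) · λ^19e^(−4λ) = λ^22e^(−8.2λ), i.e. Gamma(shape=23, rate=8.2).
The mode of a Gamma(a, b) with a ≥ 1 (shape–rate) is (a−1)/b = 22/8.2 ≈ 2.68.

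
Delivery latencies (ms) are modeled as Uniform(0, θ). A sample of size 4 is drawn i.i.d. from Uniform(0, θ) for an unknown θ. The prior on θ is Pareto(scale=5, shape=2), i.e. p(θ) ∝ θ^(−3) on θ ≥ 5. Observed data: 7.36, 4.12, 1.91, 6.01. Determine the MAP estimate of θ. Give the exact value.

The Uniform(0, θ) likelihood is θ^(−n) for θ ≥ max(xᵢ), zero otherwise. Here max(xᵢ) = 7.36.
Posterior ∝ θ^(−3) · θ^(−4) = θ^(−7) on θ ≥ max(5, 7.36) = 7.36.
This density is strictly decreasing in θ, so the posterior mode lies at the lower boundary of the support.

θ̂_MAP = 7.36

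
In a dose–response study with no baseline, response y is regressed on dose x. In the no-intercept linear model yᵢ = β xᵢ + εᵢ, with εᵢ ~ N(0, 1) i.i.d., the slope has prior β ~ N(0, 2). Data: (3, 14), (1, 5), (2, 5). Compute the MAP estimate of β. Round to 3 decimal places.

log p(β | y) = −Σ(yᵢ − βxᵢ)²/(2·1) − β²/(2·2) + const.
Setting the derivative to zero: Σxᵢ(yᵢ − βxᵢ)/1 − β/2 = 0, so β = Σxᵢyᵢ / (Σxᵢ² + σ²/τ²).
Σxᵢyᵢ = 3·14 + 1·5 + 2·5 = 57; Σxᵢ² = 14; σ²/τ² = 0.5.
β̂_MAP = 57 / (14 + 0.5) = 57/14.5 ≈ 3.931.

β̂_MAP = 3.931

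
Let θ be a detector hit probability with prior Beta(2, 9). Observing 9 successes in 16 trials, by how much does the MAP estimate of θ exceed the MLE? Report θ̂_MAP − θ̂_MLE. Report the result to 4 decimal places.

Posterior is Beta(11, 16); MAP = (11−1)/(27−2) = 10/25 ≈ 0.40000.
MLE ignores the prior: θ̂_MLE = k/n = 9/16 ≈ 0.56250.
Difference = 10/25 − 9/16 = -13/80 ≈ -0.1625.

MAP − MLE = -0.1625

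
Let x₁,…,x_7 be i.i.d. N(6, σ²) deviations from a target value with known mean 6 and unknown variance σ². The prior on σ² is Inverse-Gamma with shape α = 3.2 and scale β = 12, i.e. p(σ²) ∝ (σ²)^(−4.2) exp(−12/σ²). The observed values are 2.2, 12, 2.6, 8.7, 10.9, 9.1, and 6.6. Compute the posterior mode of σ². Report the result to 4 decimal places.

σ̂²_MAP = 8.2643

Sum of squared deviations about the known mean: SS = (2.2−6)² + (12−6)² + (2.6−6)² + (8.7−6)² + (10.9−6)² + (9.1−6)² + (6.6−6)² = 103.27.
The Normal likelihood contributes (σ²)^(−n/2) exp(−SS/(2σ²)), so the posterior is Inverse-Gamma(α + n/2, β + SS/2) = Inverse-Gamma(6.7, 63.635).
The mode of Inverse-Gamma(a, b) is b/(a+1) = 63.635/7.7 ≈ 8.2643.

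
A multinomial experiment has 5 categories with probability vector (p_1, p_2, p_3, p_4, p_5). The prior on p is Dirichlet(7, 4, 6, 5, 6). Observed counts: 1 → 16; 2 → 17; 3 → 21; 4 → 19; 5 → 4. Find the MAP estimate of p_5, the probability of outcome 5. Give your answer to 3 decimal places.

MAP estimate: 0.090

The posterior is Dirichlet(αᵢ + nᵢ) = Dirichlet(23, 21, 27, 24, 10).
For a Dirichlet(a₁,…,a_K) with all aᵢ > 1, the mode has j-th component (aⱼ − 1)/(Σaᵢ − K).
Here Σaᵢ = 105 and K = 5, so p_5 = (10 − 1)/(105 − 5) = 9/100 ≈ 0.090.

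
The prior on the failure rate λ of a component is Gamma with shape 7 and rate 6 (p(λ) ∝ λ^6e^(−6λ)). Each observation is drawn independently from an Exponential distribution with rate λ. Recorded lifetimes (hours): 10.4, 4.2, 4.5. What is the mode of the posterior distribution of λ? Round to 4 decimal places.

λ̂_MAP = 0.3586

The Exponential(rate=λ) likelihood is ∝ λ^n e^(−λΣtᵢ). Here n = 3 and Σtᵢ = 10.4 + 4.2 + 4.5 = 19.1.
Posterior ∝ λ^6e^(−6λ) · λ^3e^(−19.1λ) = λ^9e^(−25.1λ), i.e. Gamma(10, 25.1).
Mode = (a−1)/b = 9/25.1 ≈ 0.3586.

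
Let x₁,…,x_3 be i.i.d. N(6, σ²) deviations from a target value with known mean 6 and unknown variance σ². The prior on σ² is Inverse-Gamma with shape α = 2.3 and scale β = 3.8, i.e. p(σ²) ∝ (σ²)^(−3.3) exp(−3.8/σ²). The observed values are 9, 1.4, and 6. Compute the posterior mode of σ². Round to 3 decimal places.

σ̂²_MAP = 3.933

Sum of squared deviations about the known mean: SS = (9−6)² + (1.4−6)² + (6−6)² = 30.16.
The Normal likelihood contributes (σ²)^(−n/2) exp(−SS/(2σ²)), so the posterior is Inverse-Gamma(α + n/2, β + SS/2) = Inverse-Gamma(3.8, 18.88).
The mode of Inverse-Gamma(a, b) is b/(a+1) = 18.88/4.8 ≈ 3.933.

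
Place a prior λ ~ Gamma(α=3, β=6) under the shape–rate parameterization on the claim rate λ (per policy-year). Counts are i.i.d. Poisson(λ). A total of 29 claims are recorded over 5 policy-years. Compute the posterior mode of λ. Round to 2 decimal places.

Σxᵢ = 29, n = 5.
Posterior ∝ λ^2e^(−6λ) · λ^29e^(−5λ) = λ^31e^(−11λ), i.e. Gamma(shape=32, rate=11).
The mode of a Gamma(a, b) with a ≥ 1 (shape–rate) is (a−1)/b = 31/11 ≈ 2.82.

λ̂_MAP = 2.82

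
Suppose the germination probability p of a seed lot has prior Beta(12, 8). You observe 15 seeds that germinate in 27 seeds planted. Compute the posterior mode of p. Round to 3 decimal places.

p̂_MAP = 0.578

Prior: Beta(12, 8).
Data: 15 successes in 27 trials. The binomial likelihood contributes p^15(1−p)^12, so the posterior is Beta(12+15, 8+12) = Beta(27, 20).
For Beta(a, b) with a, b > 1 the mode is (a−1)/(a+b−2) = 26/45 ≈ 0.578.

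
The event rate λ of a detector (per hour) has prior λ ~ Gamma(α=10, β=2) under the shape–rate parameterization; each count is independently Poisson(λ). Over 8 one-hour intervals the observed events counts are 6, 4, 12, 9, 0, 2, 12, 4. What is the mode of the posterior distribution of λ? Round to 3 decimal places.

Σxᵢ = 6+4+12+9+0+2+12+4 = 49, with n = 8.
Posterior ∝ λ^9e^(−2λ) · λ^49e^(−8λ) = λ^58e^(−10λ), i.e. Gamma(shape=59, rate=10).
The mode of a Gamma(a, b) with a ≥ 1 (shape–rate) is (a−1)/b = 58/10 ≈ 5.800.

λ̂_MAP = 5.800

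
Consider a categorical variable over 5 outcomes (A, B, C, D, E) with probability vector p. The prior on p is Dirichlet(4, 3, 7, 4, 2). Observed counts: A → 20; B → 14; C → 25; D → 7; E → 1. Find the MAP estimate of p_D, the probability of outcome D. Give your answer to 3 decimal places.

The posterior is Dirichlet(αᵢ + nᵢ) = Dirichlet(24, 17, 32, 11, 3).
For a Dirichlet(a₁,…,a_K) with all aᵢ > 1, the mode has j-th component (aⱼ − 1)/(Σaᵢ − K).
Here Σaᵢ = 87 and K = 5, so p_D = (11 − 1)/(87 − 5) = 10/82 ≈ 0.122.

MAP estimate of p_D = 0.122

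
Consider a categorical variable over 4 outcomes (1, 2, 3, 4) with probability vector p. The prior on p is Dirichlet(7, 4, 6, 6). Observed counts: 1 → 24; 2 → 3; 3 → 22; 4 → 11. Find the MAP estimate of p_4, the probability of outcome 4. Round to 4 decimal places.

MAP estimate: 0.2025

The posterior is Dirichlet(αᵢ + nᵢ) = Dirichlet(31, 7, 28, 17).
For a Dirichlet(a₁,…,a_K) with all aᵢ > 1, the mode has j-th component (aⱼ − 1)/(Σaᵢ − K).
Here Σaᵢ = 83 and K = 4, so p_4 = (17 − 1)/(83 − 4) = 16/79 ≈ 0.2025.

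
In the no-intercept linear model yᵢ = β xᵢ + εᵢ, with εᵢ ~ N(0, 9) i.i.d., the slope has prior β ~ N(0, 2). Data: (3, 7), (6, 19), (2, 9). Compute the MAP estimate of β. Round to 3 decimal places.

log p(β | y) = −Σ(yᵢ − βxᵢ)²/(2·9) − β²/(2·2) + const.
Setting the derivative to zero: Σxᵢ(yᵢ − βxᵢ)/9 − β/2 = 0, so β = Σxᵢyᵢ / (Σxᵢ² + σ²/τ²).
Σxᵢyᵢ = 3·7 + 6·19 + 2·9 = 153; Σxᵢ² = 49; σ²/τ² = 4.5.
β̂_MAP = 153 / (49 + 4.5) = 153/53.5 ≈ 2.860.

β̂_MAP = 2.860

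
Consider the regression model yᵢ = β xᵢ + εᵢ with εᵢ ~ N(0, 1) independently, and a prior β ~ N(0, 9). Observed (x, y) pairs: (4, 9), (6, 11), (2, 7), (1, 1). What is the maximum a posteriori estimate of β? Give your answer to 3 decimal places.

log p(β | y) = −Σ(yᵢ − βxᵢ)²/(2·1) − β²/(2·9) + const.
Setting the derivative to zero: Σxᵢ(yᵢ − βxᵢ)/1 − β/9 = 0, so β = Σxᵢyᵢ / (Σxᵢ² + σ²/τ²).
Σxᵢyᵢ = 4·9 + 6·11 + 2·7 + 1·1 = 117; Σxᵢ² = 57; σ²/τ² = 1/9.
β̂_MAP = 117 / (57 + 1/9) = 117/(514/9) = 1053/514 ≈ 2.049.

β̂_MAP = 2.049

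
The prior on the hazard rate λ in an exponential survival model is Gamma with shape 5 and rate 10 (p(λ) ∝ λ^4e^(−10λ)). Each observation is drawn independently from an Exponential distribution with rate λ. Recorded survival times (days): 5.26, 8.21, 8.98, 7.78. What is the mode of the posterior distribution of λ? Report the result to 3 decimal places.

The Exponential(rate=λ) likelihood is ∝ λ^n e^(−λΣtᵢ). Here n = 4 and Σtᵢ = 5.26 + 8.21 + 8.98 + 7.78 = 30.23.
Posterior ∝ λ^4e^(−10λ) · λ^4e^(−30.23λ) = λ^8e^(−40.23λ), i.e. Gamma(9, 40.23).
Mode = (a−1)/b = 8/40.23 ≈ 0.199.

λ̂_MAP = 0.199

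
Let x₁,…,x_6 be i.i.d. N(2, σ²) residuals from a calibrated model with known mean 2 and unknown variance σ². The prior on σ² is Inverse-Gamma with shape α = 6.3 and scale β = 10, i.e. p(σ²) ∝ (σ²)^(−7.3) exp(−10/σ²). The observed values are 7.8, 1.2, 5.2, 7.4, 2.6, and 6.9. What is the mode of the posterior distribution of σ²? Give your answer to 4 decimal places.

Sum of squared deviations about the known mean: SS = (7.8−2)² + (1.2−2)² + (5.2−2)² + (7.4−2)² + (2.6−2)² + (6.9−2)² = 98.05.
The Normal likelihood contributes (σ²)^(−n/2) exp(−SS/(2σ²)), so the posterior is Inverse-Gamma(α + n/2, β + SS/2) = Inverse-Gamma(9.3, 59.025).
The mode of Inverse-Gamma(a, b) is b/(a+1) = 59.025/10.3 ≈ 5.7306.

σ̂²_MAP = 5.7306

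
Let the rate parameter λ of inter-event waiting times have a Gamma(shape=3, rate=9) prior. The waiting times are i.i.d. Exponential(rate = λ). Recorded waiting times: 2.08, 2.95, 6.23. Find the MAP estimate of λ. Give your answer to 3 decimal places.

λ̂_MAP = 0.247

The Exponential(rate=λ) likelihood is ∝ λ^n e^(−λΣtᵢ). Here n = 3 and Σtᵢ = 2.08 + 2.95 + 6.23 = 11.26.
Posterior ∝ λ^2e^(−9λ) · λ^3e^(−11.26λ) = λ^5e^(−20.26λ), i.e. Gamma(6, 20.26).
Mode = (a−1)/b = 5/20.26 ≈ 0.247.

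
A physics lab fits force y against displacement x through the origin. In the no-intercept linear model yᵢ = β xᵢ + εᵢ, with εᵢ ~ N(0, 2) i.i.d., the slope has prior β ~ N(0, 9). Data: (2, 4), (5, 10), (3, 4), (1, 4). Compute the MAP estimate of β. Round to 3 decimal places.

β̂_MAP = 1.887

log p(β | y) = −Σ(yᵢ − βxᵢ)²/(2·2) − β²/(2·9) + const.
Setting the derivative to zero: Σxᵢ(yᵢ − βxᵢ)/2 − β/9 = 0, so β = Σxᵢyᵢ / (Σxᵢ² + σ²/τ²).
Σxᵢyᵢ = 2·4 + 5·10 + 3·4 + 1·4 = 74; Σxᵢ² = 39; σ²/τ² = 2/9.
β̂_MAP = 74 / (39 + 2/9) = 74/(353/9) = 666/353 ≈ 1.887.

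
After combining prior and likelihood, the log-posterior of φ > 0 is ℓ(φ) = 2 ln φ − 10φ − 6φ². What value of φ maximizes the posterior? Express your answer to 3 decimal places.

φ̂_MAP = 0.167

ℓ'(φ) = 2/φ − 10 − 12φ. Setting this to zero and multiplying by φ: 12φ² + 10φ − 2 = 0.
φ = (−10 + √(10² + 4·12·2)) / (2·12) = (−10 + √196) / 24 = (−10 + 14)/24 = 1/6.
ℓ''(φ) = −2/φ² − 12 < 0, confirming a maximum.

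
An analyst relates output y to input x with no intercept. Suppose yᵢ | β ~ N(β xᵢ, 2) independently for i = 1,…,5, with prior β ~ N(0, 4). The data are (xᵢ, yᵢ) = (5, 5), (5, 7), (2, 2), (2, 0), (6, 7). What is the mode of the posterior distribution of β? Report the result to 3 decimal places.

β̂_MAP = 1.122

log p(β | y) = −Σ(yᵢ − βxᵢ)²/(2·2) − β²/(2·4) + const.
Setting the derivative to zero: Σxᵢ(yᵢ − βxᵢ)/2 − β/4 = 0, so β = Σxᵢyᵢ / (Σxᵢ² + σ²/τ²).
Σxᵢyᵢ = 5·5 + 5·7 + 2·2 + 2·0 + 6·7 = 106; Σxᵢ² = 94; σ²/τ² = 0.5.
β̂_MAP = 106 / (94 + 0.5) = 106/94.5 ≈ 1.122.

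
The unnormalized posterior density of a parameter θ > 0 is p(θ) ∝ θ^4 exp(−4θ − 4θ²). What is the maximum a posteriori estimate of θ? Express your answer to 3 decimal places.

θ̂_MAP = 0.500

ℓ'(θ) = 4/θ − 4 − 8θ. Setting this to zero and multiplying by θ: 8θ² + 4θ − 4 = 0.
θ = (−4 + √(4² + 4·8·4)) / (2·8) = (−4 + √144) / 16 = (−4 + 12)/16 = 1/2.
ℓ''(θ) = −4/θ² − 8 < 0, confirming a maximum.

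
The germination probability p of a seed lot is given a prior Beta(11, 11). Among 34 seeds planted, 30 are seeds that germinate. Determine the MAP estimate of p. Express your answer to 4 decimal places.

Prior: Beta(11, 11).
Data: 30 successes in 34 trials. The binomial likelihood contributes p^30(1−p)^4, so the posterior is Beta(11+30, 11+4) = Beta(41, 15).
For Beta(a, b) with a, b > 1 the mode is (a−1)/(a+b−2) = 40/54 ≈ 0.7407.

p̂_MAP = 0.7407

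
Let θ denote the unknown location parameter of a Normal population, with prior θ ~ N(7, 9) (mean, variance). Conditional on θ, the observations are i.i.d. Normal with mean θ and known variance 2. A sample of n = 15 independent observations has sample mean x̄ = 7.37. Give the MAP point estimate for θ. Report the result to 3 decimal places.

n = 15, x̄ = 7.37.
For a Normal prior and Normal likelihood with known variance, the posterior is Normal; its mode equals its mean, the precision-weighted average.
Prior precision 1/σ₀² = 1/9; data precision n/σ² = 15/2 = 7.5.
θ̂ = ((1/9)·7 + 7.5·7.37) / (1/9 + 7.5) = (20179/360)/(137/18) = 20179/2740 ≈ 7.365.

θ̂_MAP = 7.365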